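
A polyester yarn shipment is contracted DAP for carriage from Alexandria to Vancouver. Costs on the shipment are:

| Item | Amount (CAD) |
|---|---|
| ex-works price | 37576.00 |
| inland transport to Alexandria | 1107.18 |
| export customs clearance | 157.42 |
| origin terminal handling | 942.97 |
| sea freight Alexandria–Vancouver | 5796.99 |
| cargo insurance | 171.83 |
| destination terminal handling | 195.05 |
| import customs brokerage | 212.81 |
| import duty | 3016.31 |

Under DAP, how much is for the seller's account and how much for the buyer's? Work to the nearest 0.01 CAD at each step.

Seller: CAD 45947.44; buyer: CAD 3229.12

DAP: the seller bears all costs to the named destination except import duty and clearance.
Seller's account: goods 37576.00 + inland to port 1107.18 + export clearance 157.42 + origin terminal 942.97 + freight 5796.99 + insurance 171.83 + destination terminal 195.05 = 45947.44
Buyer's account: brokerage 212.81 + duty 3016.31 = 3229.12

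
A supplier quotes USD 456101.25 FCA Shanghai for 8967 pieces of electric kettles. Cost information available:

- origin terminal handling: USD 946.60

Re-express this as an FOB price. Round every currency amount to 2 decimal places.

From FCA to FOB, the seller additionally bears: origin terminal.
FOB price = 456101.25 + 946.60 = 457047.85

FOB price: USD 457047.85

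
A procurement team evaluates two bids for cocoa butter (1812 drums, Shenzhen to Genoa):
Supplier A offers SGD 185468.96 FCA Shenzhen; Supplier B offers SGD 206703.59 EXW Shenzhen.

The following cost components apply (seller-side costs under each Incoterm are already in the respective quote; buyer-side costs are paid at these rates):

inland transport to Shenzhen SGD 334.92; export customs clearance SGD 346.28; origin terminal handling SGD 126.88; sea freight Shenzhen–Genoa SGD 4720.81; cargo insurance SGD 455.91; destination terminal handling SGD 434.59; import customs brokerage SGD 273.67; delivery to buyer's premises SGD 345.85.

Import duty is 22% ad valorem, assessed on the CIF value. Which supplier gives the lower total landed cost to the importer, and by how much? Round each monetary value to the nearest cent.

Supplier A is cheaper by SGD 26737.32

Supplier A (FCA):
CIF value = FCA price + origin terminal + freight + insurance = 185468.96 + 126.88 + 4720.81 + 455.91 = 190772.56
Import duty = 190772.56 × 22% = 41969.96
Buyer bears (A): 126.88 + 4720.81 + 455.91 + 434.59 + 273.67 + 345.85 = 6357.71
Landed cost (A) = invoice 185468.96 + 6357.71 + duty 41969.96 = 233796.63
Supplier B (EXW):
CIF value = EXW price + inland to port + export clearance + origin terminal + freight + insurance = 206703.59 + 334.92 + 346.28 + 126.88 + 4720.81 + 455.91 = 212688.39
Import duty = 212688.39 × 22% = 46791.45
Buyer bears (B): 334.92 + 346.28 + 126.88 + 4720.81 + 455.91 + 434.59 + 273.67 + 345.85 = 7038.91
Landed cost (B) = invoice 206703.59 + 7038.91 + duty 46791.45 = 260533.95
Difference = |233796.63 − 260533.95| = 26737.32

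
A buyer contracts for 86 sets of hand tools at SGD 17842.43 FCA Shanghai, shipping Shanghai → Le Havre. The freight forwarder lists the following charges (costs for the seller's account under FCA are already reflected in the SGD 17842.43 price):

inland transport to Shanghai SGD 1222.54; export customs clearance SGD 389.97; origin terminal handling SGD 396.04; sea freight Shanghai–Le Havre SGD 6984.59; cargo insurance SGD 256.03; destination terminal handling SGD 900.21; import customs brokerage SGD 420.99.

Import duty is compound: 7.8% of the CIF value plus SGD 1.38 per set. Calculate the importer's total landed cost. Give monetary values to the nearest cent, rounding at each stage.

FCA: the seller delivers export-cleared goods to the carrier; the buyer bears costs from that point.
Already in the invoice (seller's account under FCA): inland to port, export clearance — exclude.
CIF value = FCA price + origin terminal + freight + insurance = 17842.43 + 396.04 + 6984.59 + 256.03 = 25479.09
Ad valorem component: 25479.09 × 7.8% = 1987.37
Specific component: 86 × 1.38 = 118.68
Import duty = 1987.37 + 118.68 = 2106.05
Buyer bears: origin terminal 396.04 + freight 6984.59 + insurance 256.03 + destination terminal 900.21 + brokerage 420.99 + duty 2106.05 = 11063.91
Landed cost = invoice 17842.43 + 11063.91 = 28906.34

Total landed cost: SGD 28906.34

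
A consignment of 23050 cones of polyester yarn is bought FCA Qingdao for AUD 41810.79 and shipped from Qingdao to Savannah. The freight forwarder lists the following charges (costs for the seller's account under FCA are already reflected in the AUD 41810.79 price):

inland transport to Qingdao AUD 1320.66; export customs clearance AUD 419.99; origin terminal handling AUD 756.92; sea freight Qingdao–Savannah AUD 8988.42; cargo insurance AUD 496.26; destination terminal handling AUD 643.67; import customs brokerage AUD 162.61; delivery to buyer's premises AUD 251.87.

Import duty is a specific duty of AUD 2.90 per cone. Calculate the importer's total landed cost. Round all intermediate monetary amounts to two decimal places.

Total landed cost: AUD 119955.54

FCA: the seller delivers export-cleared goods to the carrier; the buyer bears costs from that point.
Already in the invoice (seller's account under FCA): inland to port, export clearance — exclude.
CIF value = FCA price + origin terminal + freight + insurance = 41810.79 + 756.92 + 8988.42 + 496.26 = 52052.39
Import duty = 23050 × 2.90 = 66845.00
Buyer bears: origin terminal 756.92 + freight 8988.42 + insurance 496.26 + destination terminal 643.67 + brokerage 162.61 + delivery 251.87 + duty 66845.00 = 78144.75
Landed cost = invoice 41810.79 + 78144.75 = 119955.54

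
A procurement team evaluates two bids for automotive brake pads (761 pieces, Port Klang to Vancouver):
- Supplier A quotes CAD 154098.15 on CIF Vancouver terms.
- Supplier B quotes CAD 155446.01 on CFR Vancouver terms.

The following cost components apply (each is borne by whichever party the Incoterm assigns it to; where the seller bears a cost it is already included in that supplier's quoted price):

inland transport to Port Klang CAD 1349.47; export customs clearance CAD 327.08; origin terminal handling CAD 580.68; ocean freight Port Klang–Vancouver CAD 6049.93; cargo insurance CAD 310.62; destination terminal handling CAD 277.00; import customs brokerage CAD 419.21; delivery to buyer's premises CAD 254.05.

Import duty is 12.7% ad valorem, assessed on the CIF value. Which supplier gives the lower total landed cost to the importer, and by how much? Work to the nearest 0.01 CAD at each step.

Supplier A (CIF):
The CIF price already equals the CIF value: 154098.15
Import duty = 154098.15 × 12.7% = 19570.47
Buyer bears (A): 277.00 + 419.21 + 254.05 = 950.26
Landed cost (A) = invoice 154098.15 + 950.26 + duty 19570.47 = 174618.88
Supplier B (CFR):
CIF value = CFR price + insurance = 155446.01 + 310.62 = 155756.63
Import duty = 155756.63 × 12.7% = 19781.09
Buyer bears (B): 310.62 + 277.00 + 419.21 + 254.05 = 1260.88
Landed cost (B) = invoice 155446.01 + 1260.88 + duty 19781.09 = 176487.98
Difference = |174618.88 − 176487.98| = 1869.10

Supplier A is cheaper by CAD 1869.10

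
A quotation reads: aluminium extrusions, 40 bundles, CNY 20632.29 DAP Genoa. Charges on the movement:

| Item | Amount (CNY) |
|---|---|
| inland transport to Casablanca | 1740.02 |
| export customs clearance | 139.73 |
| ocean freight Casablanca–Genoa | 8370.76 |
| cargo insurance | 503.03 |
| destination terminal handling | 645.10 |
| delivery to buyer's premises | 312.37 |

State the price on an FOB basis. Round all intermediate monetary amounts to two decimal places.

Not relevant to the conversion: inland to port, export clearance — on the seller under both DAP and FOB; already in the DAP price and stays in the FOB price.
From DAP to FOB, the seller no longer bears: freight, insurance, destination terminal, delivery.
FOB price = 20632.29 − 8370.76 − 503.03 − 645.10 − 312.37 = 10801.03

FOB price: CNY 10801.03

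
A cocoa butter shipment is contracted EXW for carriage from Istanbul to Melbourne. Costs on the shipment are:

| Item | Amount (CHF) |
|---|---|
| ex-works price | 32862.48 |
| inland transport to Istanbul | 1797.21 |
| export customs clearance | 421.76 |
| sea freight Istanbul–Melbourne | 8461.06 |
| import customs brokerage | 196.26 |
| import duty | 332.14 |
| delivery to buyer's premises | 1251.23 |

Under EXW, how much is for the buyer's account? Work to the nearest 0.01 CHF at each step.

EXW: the seller makes goods available at their premises; the buyer bears all onward costs.
Seller's account: goods 32862.48 = 32862.48
Buyer's account: inland to port 1797.21 + export clearance 421.76 + freight 8461.06 + brokerage 196.26 + duty 332.14 + delivery 1251.23 = 12459.66

Buyer's account: CHF 12459.66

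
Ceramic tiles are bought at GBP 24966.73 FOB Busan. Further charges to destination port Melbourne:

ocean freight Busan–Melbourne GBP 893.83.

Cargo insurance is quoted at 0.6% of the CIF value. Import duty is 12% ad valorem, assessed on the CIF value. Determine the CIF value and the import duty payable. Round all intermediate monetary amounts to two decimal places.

Let C be the CIF value. C = FOB price + freight + 0.6% × C
C − 0.6% × C = 24966.73 + 893.83
0.994 × C = 25860.56
C = 25860.56 / 0.994 = 26016.66
Insurance premium = 0.6% × 26016.66 = 156.10
Import duty = 26016.66 × 12% = 3122.00

CIF value: GBP 26016.66; import duty: GBP 3122.00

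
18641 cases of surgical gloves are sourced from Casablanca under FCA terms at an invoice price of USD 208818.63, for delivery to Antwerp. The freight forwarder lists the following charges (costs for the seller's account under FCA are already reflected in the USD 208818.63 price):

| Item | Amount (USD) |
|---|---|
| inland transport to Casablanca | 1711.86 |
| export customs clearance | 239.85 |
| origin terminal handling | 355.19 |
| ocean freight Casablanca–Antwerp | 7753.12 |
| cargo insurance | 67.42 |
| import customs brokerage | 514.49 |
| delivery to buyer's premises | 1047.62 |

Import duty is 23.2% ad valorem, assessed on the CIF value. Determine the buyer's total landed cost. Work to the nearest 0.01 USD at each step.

FCA: the seller delivers export-cleared goods to the carrier; the buyer bears costs from that point.
Already in the invoice (seller's account under FCA): inland to port, export clearance — exclude.
CIF value = FCA price + origin terminal + freight + insurance = 208818.63 + 355.19 + 7753.12 + 67.42 = 216994.36
Import duty = 216994.36 × 23.2% = 50342.69
Buyer bears: origin terminal 355.19 + freight 7753.12 + insurance 67.42 + brokerage 514.49 + delivery 1047.62 + duty 50342.69 = 60080.53
Landed cost = invoice 208818.63 + 60080.53 = 268899.16

Total landed cost: USD 268899.16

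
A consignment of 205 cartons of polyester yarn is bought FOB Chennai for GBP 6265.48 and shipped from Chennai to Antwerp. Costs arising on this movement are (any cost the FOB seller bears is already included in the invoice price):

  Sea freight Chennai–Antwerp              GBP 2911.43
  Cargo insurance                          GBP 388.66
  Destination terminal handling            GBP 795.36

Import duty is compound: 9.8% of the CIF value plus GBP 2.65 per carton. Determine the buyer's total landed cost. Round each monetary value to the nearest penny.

Total landed cost: GBP 11841.61

FOB: the seller bears costs until goods are on board at the origin port; the buyer bears freight, insurance and all costs thereafter.
CIF value = FOB price + freight + insurance = 6265.48 + 2911.43 + 388.66 = 9565.57
Ad valorem component: 9565.57 × 9.8% = 937.43
Specific component: 205 × 2.65 = 543.25
Import duty = 937.43 + 543.25 = 1480.68
Buyer bears: freight 2911.43 + insurance 388.66 + destination terminal 795.36 + duty 1480.68 = 5576.13
Landed cost = invoice 6265.48 + 5576.13 = 11841.61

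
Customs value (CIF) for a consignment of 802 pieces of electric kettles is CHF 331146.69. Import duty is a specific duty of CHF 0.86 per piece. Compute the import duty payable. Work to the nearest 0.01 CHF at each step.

Import duty: CHF 689.72

Import duty = 802 × 0.86 = 689.72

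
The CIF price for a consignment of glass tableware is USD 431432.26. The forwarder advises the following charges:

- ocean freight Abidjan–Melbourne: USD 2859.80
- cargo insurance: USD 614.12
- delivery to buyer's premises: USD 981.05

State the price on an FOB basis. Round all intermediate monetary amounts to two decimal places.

FOB price: USD 427958.34

Not relevant to the conversion: delivery — on the buyer under both terms; not part of either seller's price.
From CIF to FOB, the seller no longer bears: freight, insurance.
FOB price = 431432.26 − 2859.80 − 614.12 = 427958.34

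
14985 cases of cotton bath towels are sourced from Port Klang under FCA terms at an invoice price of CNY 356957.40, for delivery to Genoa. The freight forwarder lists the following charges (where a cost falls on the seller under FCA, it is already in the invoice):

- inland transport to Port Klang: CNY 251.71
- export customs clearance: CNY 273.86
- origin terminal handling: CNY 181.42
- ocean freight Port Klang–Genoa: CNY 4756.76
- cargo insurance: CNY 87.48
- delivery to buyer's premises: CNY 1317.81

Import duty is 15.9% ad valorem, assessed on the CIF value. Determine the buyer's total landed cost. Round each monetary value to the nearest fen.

FCA: the seller delivers export-cleared goods to the carrier; the buyer bears costs from that point.
Already in the invoice (seller's account under FCA): inland to port, export clearance — exclude.
CIF value = FCA price + origin terminal + freight + insurance = 356957.40 + 181.42 + 4756.76 + 87.48 = 361983.06
Import duty = 361983.06 × 15.9% = 57555.31
Buyer bears: origin terminal 181.42 + freight 4756.76 + insurance 87.48 + delivery 1317.81 + duty 57555.31 = 63898.78
Landed cost = invoice 356957.40 + 63898.78 = 420856.18

Total landed cost: CNY 420856.18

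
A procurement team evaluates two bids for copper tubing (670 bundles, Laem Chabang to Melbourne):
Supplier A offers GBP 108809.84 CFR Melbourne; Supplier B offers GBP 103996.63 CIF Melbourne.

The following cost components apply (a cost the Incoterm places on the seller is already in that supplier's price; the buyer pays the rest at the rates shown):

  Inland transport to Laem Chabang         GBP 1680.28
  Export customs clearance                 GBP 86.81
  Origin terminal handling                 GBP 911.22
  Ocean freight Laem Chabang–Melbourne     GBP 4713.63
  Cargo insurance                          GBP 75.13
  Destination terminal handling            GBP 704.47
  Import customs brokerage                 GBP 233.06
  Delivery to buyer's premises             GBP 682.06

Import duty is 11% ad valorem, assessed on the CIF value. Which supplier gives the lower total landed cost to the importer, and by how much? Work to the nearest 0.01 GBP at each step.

Supplier B is cheaper by GBP 5426.06

Supplier A (CFR):
CIF value = CFR price + insurance = 108809.84 + 75.13 = 108884.97
Import duty = 108884.97 × 11% = 11977.35
Buyer bears (A): 75.13 + 704.47 + 233.06 + 682.06 = 1694.72
Landed cost (A) = invoice 108809.84 + 1694.72 + duty 11977.35 = 122481.91
Supplier B (CIF):
The CIF price already equals the CIF value: 103996.63
Import duty = 103996.63 × 11% = 11439.63
Buyer bears (B): 704.47 + 233.06 + 682.06 = 1619.59
Landed cost (B) = invoice 103996.63 + 1619.59 + duty 11439.63 = 117055.85
Difference = |122481.91 − 117055.85| = 5426.06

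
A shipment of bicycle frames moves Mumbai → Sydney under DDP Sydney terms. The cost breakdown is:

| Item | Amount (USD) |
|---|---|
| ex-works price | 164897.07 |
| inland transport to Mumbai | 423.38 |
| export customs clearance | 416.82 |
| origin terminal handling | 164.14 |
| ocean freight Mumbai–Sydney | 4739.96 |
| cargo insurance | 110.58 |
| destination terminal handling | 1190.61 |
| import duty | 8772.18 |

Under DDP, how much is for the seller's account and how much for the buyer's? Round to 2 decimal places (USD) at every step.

Seller: USD 180714.74; buyer: USD 0.00

DDP: the seller bears all costs including import duty.
Seller's account: goods 164897.07 + inland to port 423.38 + export clearance 416.82 + origin terminal 164.14 + freight 4739.96 + insurance 110.58 + destination terminal 1190.61 + duty 8772.18 = 180714.74
Buyer's account: 0.00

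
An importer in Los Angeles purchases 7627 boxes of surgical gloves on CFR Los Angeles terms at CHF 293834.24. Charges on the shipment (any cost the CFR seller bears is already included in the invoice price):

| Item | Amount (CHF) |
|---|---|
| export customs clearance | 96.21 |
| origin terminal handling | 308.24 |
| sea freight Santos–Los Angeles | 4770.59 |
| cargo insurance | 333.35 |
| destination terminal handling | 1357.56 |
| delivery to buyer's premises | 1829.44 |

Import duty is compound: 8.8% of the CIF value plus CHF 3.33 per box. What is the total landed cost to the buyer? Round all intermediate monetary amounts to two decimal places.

Total landed cost: CHF 348639.25

CFR: the seller pays costs through ocean freight to the destination port, but not insurance.
Already in the invoice (seller's account under CFR): export clearance, origin terminal, freight — exclude.
CIF value = CFR price + insurance = 293834.24 + 333.35 = 294167.59
Ad valorem component: 294167.59 × 8.8% = 25886.75
Specific component: 7627 × 3.33 = 25397.91
Import duty = 25886.75 + 25397.91 = 51284.66
Buyer bears: insurance 333.35 + destination terminal 1357.56 + delivery 1829.44 + duty 51284.66 = 54805.01
Landed cost = invoice 293834.24 + 54805.01 = 348639.25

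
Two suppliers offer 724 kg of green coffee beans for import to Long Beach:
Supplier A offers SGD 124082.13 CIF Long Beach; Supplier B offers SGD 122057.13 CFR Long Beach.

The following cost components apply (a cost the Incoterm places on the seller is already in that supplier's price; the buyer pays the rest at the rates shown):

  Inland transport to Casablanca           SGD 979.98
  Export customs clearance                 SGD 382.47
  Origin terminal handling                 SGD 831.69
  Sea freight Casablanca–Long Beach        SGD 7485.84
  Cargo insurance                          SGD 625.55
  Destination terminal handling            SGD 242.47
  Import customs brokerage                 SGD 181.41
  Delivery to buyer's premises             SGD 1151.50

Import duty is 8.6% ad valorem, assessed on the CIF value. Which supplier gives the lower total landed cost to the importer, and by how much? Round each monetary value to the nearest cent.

Supplier A (CIF):
The CIF price already equals the CIF value: 124082.13
Import duty = 124082.13 × 8.6% = 10671.06
Buyer bears (A): 242.47 + 181.41 + 1151.50 = 1575.38
Landed cost (A) = invoice 124082.13 + 1575.38 + duty 10671.06 = 136328.57
Supplier B (CFR):
CIF value = CFR price + insurance = 122057.13 + 625.55 = 122682.68
Import duty = 122682.68 × 8.6% = 10550.71
Buyer bears (B): 625.55 + 242.47 + 181.41 + 1151.50 = 2200.93
Landed cost (B) = invoice 122057.13 + 2200.93 + duty 10550.71 = 134808.77
Difference = |136328.57 − 134808.77| = 1519.80

Supplier B is cheaper by SGD 1519.80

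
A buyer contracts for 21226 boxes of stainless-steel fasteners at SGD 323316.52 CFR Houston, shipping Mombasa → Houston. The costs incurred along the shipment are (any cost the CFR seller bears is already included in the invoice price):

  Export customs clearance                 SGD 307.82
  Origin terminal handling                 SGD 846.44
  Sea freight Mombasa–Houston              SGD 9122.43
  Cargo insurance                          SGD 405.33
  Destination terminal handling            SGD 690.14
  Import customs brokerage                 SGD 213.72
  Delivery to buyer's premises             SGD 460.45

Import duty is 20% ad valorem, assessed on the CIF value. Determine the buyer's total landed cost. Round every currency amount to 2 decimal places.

Total landed cost: SGD 389830.53

CFR: the seller pays costs through ocean freight to the destination port, but not insurance.
Already in the invoice (seller's account under CFR): export clearance, origin terminal, freight — exclude.
CIF value = CFR price + insurance = 323316.52 + 405.33 = 323721.85
Import duty = 323721.85 × 20% = 64744.37
Buyer bears: insurance 405.33 + destination terminal 690.14 + brokerage 213.72 + delivery 460.45 + duty 64744.37 = 66514.01
Landed cost = invoice 323316.52 + 66514.01 = 389830.53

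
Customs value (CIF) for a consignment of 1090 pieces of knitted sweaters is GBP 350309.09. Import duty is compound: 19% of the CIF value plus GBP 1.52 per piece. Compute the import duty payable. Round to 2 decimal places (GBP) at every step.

Import duty: GBP 68215.53

Ad valorem component: 350309.09 × 19% = 66558.73
Specific component: 1090 × 1.52 = 1656.80
Import duty = 66558.73 + 1656.80 = 68215.53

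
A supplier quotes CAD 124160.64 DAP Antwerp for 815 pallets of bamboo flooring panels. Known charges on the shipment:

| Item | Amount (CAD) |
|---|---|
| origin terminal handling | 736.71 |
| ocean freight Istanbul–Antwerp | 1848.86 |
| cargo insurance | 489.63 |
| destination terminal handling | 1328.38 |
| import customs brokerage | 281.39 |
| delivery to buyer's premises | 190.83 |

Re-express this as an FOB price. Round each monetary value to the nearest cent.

FOB price: CAD 120302.94

Not relevant to the conversion: origin terminal — on the seller under both DAP and FOB; already in the DAP price and stays in the FOB price. brokerage — on the buyer under both terms; not part of either seller's price.
From DAP to FOB, the seller no longer bears: freight, insurance, destination terminal, delivery.
FOB price = 124160.64 − 1848.86 − 489.63 − 1328.38 − 190.83 = 120302.94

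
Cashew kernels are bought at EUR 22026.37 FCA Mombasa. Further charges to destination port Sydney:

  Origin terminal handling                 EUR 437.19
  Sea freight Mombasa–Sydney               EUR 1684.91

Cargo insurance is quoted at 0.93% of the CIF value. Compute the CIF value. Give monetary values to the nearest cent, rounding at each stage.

CIF value: EUR 24375.16

Let C be the CIF value. C = FCA price + pre-shipment costs + freight + 0.93% × C
C − 0.93% × C = 22026.37 + 437.19 + 1684.91
0.9907 × C = 24148.47
C = 24148.47 / 0.9907 = 24375.16
Insurance premium = 0.93% × 24375.16 = 226.69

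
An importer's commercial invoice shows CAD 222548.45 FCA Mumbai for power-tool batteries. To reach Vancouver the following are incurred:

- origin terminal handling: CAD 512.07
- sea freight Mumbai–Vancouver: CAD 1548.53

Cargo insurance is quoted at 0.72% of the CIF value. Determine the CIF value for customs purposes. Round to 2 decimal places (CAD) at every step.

CIF value: CAD 226237.96

Let C be the CIF value. C = FCA price + pre-shipment costs + freight + 0.72% × C
C − 0.72% × C = 222548.45 + 512.07 + 1548.53
0.9928 × C = 224609.05
C = 224609.05 / 0.9928 = 226237.96
Insurance premium = 0.72% × 226237.96 = 1628.91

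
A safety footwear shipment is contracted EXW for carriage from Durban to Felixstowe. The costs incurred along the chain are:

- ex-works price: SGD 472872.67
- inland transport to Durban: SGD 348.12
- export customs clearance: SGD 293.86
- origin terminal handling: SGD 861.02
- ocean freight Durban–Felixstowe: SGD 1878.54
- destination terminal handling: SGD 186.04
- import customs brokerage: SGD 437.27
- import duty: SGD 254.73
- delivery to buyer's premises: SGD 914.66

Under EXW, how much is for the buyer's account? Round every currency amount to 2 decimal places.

Buyer's account: SGD 5174.24

EXW: the seller makes goods available at their premises; the buyer bears all onward costs.
Seller's account: goods 472872.67 = 472872.67
Buyer's account: inland to port 348.12 + export clearance 293.86 + origin terminal 861.02 + freight 1878.54 + destination terminal 186.04 + brokerage 437.27 + duty 254.73 + delivery 914.66 = 5174.24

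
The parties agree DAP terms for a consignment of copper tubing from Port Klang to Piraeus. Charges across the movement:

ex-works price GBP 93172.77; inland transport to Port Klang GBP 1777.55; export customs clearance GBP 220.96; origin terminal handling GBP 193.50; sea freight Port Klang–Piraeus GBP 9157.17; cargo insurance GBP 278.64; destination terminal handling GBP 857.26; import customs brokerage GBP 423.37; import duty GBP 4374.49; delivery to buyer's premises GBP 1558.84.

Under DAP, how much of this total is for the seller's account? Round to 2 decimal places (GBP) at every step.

DAP: the seller bears all costs to the named destination except import duty and clearance.
Seller's account: goods 93172.77 + inland to port 1777.55 + export clearance 220.96 + origin terminal 193.50 + freight 9157.17 + insurance 278.64 + destination terminal 857.26 + delivery 1558.84 = 107216.69
Buyer's account: brokerage 423.37 + duty 4374.49 = 4797.86

Seller's account: GBP 107216.69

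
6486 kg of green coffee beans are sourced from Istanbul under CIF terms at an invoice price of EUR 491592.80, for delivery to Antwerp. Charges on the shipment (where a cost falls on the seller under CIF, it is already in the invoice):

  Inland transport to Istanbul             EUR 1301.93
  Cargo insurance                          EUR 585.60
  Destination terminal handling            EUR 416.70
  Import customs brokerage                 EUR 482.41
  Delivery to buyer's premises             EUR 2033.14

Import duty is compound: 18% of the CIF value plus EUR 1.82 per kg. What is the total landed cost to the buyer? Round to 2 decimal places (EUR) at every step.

CIF: the seller pays costs through ocean freight and marine insurance to the destination port.
Already in the invoice (seller's account under CIF): inland to port, insurance — exclude.
The CIF price already equals the CIF value: 491592.80
Ad valorem component: 491592.80 × 18% = 88486.70
Specific component: 6486 × 1.82 = 11804.52
Import duty = 88486.70 + 11804.52 = 100291.22
Buyer bears: destination terminal 416.70 + brokerage 482.41 + delivery 2033.14 + duty 100291.22 = 103223.47
Landed cost = invoice 491592.80 + 103223.47 = 594816.27

Total landed cost: EUR 594816.27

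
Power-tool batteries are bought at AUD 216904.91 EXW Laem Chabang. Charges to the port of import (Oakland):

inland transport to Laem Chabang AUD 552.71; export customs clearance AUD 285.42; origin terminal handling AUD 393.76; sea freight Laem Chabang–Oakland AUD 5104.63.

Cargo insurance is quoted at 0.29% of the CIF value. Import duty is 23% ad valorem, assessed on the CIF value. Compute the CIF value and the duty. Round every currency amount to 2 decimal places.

CIF value: AUD 223890.71; import duty: AUD 51494.86

Let C be the CIF value. C = EXW price + pre-shipment costs + freight + 0.29% × C
C − 0.29% × C = 216904.91 + 552.71 + 285.42 + 393.76 + 5104.63
0.9971 × C = 223241.43
C = 223241.43 / 0.9971 = 223890.71
Insurance premium = 0.29% × 223890.71 = 649.28
Import duty = 223890.71 × 23% = 51494.86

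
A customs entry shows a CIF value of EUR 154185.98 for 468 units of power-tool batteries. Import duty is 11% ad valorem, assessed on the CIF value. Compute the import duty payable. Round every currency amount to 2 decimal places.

Import duty = 154185.98 × 11% = 16960.46

Import duty: EUR 16960.46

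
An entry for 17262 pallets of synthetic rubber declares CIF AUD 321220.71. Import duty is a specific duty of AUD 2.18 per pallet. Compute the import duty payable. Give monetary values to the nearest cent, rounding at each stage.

Import duty = 17262 × 2.18 = 37631.16

Import duty: AUD 37631.16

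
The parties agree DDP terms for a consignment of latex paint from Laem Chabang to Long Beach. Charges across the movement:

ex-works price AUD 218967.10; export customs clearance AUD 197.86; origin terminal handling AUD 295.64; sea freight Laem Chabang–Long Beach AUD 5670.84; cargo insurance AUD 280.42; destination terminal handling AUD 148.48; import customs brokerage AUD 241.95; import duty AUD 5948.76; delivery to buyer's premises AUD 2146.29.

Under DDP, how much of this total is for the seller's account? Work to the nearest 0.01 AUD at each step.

Seller's account: AUD 233897.34

DDP: the seller bears all costs including import duty.
Seller's account: goods 218967.10 + export clearance 197.86 + origin terminal 295.64 + freight 5670.84 + insurance 280.42 + destination terminal 148.48 + brokerage 241.95 + duty 5948.76 + delivery 2146.29 = 233897.34
Buyer's account: 0.00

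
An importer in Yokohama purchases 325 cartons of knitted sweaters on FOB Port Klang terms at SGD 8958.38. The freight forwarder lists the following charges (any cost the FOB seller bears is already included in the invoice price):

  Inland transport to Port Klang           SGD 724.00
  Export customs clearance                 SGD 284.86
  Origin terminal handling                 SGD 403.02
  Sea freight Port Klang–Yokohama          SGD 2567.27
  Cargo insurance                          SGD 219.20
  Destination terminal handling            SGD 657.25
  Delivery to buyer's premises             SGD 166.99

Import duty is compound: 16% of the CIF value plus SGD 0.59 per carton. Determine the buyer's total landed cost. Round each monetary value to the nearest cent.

FOB: the seller bears costs until goods are on board at the origin port; the buyer bears freight, insurance and all costs thereafter.
Already in the invoice (seller's account under FOB): inland to port, export clearance, origin terminal — exclude.
CIF value = FOB price + freight + insurance = 8958.38 + 2567.27 + 219.20 = 11744.85
Ad valorem component: 11744.85 × 16% = 1879.18
Specific component: 325 × 0.59 = 191.75
Import duty = 1879.18 + 191.75 = 2070.93
Buyer bears: freight 2567.27 + insurance 219.20 + destination terminal 657.25 + delivery 166.99 + duty 2070.93 = 5681.64
Landed cost = invoice 8958.38 + 5681.64 = 14640.02

Total landed cost: SGD 14640.02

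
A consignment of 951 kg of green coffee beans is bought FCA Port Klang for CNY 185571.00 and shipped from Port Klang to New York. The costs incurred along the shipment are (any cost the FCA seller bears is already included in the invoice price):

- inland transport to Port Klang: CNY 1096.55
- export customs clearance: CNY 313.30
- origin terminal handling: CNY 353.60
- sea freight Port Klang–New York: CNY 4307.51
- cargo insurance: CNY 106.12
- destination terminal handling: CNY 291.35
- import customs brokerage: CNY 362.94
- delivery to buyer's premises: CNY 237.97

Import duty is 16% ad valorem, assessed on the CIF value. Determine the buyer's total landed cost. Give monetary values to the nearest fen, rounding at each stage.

FCA: the seller delivers export-cleared goods to the carrier; the buyer bears costs from that point.
Already in the invoice (seller's account under FCA): inland to port, export clearance — exclude.
CIF value = FCA price + origin terminal + freight + insurance = 185571.00 + 353.60 + 4307.51 + 106.12 = 190338.23
Import duty = 190338.23 × 16% = 30454.12
Buyer bears: origin terminal 353.60 + freight 4307.51 + insurance 106.12 + destination terminal 291.35 + brokerage 362.94 + delivery 237.97 + duty 30454.12 = 36113.61
Landed cost = invoice 185571.00 + 36113.61 = 221684.61

Total landed cost: CNY 221684.61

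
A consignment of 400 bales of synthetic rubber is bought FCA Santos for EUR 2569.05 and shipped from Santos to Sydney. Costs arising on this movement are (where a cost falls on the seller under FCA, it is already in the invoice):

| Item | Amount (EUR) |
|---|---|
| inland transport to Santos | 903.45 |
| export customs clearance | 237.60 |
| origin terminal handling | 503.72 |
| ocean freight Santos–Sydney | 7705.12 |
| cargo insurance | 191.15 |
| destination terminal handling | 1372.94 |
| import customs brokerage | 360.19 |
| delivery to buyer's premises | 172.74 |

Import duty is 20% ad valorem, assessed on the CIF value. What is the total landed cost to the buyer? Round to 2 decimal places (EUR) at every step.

Total landed cost: EUR 15068.72

FCA: the seller delivers export-cleared goods to the carrier; the buyer bears costs from that point.
Already in the invoice (seller's account under FCA): inland to port, export clearance — exclude.
CIF value = FCA price + origin terminal + freight + insurance = 2569.05 + 503.72 + 7705.12 + 191.15 = 10969.04
Import duty = 10969.04 × 20% = 2193.81
Buyer bears: origin terminal 503.72 + freight 7705.12 + insurance 191.15 + destination terminal 1372.94 + brokerage 360.19 + delivery 172.74 + duty 2193.81 = 12499.67
Landed cost = invoice 2569.05 + 12499.67 = 15068.72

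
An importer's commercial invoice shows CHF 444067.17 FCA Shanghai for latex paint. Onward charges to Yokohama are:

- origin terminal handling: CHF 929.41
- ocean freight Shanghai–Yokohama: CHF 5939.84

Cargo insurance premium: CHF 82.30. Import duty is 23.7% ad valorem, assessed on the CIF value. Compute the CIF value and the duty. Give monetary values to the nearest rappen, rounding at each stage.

CIF value: CHF 451018.72; import duty: CHF 106891.44

CIF = FCA price + pre-shipment costs + freight + insurance
CIF = 444067.17 + 929.41 + 5939.84 + 82.30 = 451018.72
Import duty = 451018.72 × 23.7% = 106891.44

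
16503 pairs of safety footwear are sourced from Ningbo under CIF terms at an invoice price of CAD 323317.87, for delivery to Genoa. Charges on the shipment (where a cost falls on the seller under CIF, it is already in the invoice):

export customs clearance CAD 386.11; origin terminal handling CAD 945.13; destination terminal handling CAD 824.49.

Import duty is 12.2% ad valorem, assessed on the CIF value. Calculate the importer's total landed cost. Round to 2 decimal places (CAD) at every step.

Total landed cost: CAD 363587.14

CIF: the seller pays costs through ocean freight and marine insurance to the destination port.
Already in the invoice (seller's account under CIF): export clearance, origin terminal — exclude.
The CIF price already equals the CIF value: 323317.87
Import duty = 323317.87 × 12.2% = 39444.78
Buyer bears: destination terminal 824.49 + duty 39444.78 = 40269.27
Landed cost = invoice 323317.87 + 40269.27 = 363587.14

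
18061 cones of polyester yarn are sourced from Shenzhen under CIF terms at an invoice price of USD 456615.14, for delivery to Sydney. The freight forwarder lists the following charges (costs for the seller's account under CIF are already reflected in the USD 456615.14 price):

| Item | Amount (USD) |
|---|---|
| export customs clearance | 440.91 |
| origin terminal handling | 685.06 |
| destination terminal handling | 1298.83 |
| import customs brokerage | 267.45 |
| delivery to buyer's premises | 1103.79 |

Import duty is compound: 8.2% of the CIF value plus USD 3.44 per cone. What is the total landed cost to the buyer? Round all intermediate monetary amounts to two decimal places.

CIF: the seller pays costs through ocean freight and marine insurance to the destination port.
Already in the invoice (seller's account under CIF): export clearance, origin terminal — exclude.
The CIF price already equals the CIF value: 456615.14
Ad valorem component: 456615.14 × 8.2% = 37442.44
Specific component: 18061 × 3.44 = 62129.84
Import duty = 37442.44 + 62129.84 = 99572.28
Buyer bears: destination terminal 1298.83 + brokerage 267.45 + delivery 1103.79 + duty 99572.28 = 102242.35
Landed cost = invoice 456615.14 + 102242.35 = 558857.49

Total landed cost: USD 558857.49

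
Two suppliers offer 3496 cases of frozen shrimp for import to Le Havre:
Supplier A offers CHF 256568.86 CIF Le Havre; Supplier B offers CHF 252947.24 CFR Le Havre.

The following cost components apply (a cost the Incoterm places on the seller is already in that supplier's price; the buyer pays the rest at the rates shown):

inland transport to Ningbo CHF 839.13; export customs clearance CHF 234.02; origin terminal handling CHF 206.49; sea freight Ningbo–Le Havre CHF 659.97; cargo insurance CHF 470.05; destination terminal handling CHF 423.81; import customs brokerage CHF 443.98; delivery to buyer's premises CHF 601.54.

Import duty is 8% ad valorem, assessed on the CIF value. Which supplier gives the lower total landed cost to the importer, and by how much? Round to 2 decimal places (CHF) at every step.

Supplier A (CIF):
The CIF price already equals the CIF value: 256568.86
Import duty = 256568.86 × 8% = 20525.51
Buyer bears (A): 423.81 + 443.98 + 601.54 = 1469.33
Landed cost (A) = invoice 256568.86 + 1469.33 + duty 20525.51 = 278563.70
Supplier B (CFR):
CIF value = CFR price + insurance = 252947.24 + 470.05 = 253417.29
Import duty = 253417.29 × 8% = 20273.38
Buyer bears (B): 470.05 + 423.81 + 443.98 + 601.54 = 1939.38
Landed cost (B) = invoice 252947.24 + 1939.38 + duty 20273.38 = 275160.00
Difference = |278563.70 − 275160.00| = 3403.70

Supplier B is cheaper by CHF 3403.70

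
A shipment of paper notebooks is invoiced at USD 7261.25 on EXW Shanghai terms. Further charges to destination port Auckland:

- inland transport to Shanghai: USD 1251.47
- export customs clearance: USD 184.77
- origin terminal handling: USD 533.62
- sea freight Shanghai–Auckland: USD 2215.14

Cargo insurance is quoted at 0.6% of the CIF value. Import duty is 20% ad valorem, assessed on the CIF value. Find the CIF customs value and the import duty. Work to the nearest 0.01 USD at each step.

Let C be the CIF value. C = EXW price + pre-shipment costs + freight + 0.6% × C
C − 0.6% × C = 7261.25 + 1251.47 + 184.77 + 533.62 + 2215.14
0.994 × C = 11446.25
C = 11446.25 / 0.994 = 11515.34
Insurance premium = 0.6% × 11515.34 = 69.09
Import duty = 11515.34 × 20% = 2303.07

CIF value: USD 11515.34; import duty: USD 2303.07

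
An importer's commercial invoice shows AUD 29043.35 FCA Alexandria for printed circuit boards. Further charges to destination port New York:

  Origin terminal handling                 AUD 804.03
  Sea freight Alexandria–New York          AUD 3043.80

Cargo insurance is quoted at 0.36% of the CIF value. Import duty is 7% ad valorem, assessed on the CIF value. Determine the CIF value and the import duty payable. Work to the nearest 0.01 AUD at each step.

Let C be the CIF value. C = FCA price + pre-shipment costs + freight + 0.36% × C
C − 0.36% × C = 29043.35 + 804.03 + 3043.80
0.9964 × C = 32891.18
C = 32891.18 / 0.9964 = 33010.02
Insurance premium = 0.36% × 33010.02 = 118.84
Import duty = 33010.02 × 7% = 2310.70

CIF value: AUD 33010.02; import duty: AUD 2310.70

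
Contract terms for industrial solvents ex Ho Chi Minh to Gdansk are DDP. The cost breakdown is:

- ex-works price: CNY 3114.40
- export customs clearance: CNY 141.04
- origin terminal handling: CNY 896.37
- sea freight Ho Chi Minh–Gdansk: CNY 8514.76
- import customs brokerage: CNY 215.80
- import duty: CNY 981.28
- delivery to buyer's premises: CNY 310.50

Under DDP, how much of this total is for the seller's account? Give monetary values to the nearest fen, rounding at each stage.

DDP: the seller bears all costs including import duty.
Seller's account: goods 3114.40 + export clearance 141.04 + origin terminal 896.37 + freight 8514.76 + brokerage 215.80 + duty 981.28 + delivery 310.50 = 14174.15
Buyer's account: 0.00

Seller's account: CNY 14174.15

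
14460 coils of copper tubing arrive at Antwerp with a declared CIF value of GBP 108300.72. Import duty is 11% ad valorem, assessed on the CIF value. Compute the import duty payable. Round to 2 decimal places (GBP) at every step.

Import duty = 108300.72 × 11% = 11913.08

Import duty: GBP 11913.08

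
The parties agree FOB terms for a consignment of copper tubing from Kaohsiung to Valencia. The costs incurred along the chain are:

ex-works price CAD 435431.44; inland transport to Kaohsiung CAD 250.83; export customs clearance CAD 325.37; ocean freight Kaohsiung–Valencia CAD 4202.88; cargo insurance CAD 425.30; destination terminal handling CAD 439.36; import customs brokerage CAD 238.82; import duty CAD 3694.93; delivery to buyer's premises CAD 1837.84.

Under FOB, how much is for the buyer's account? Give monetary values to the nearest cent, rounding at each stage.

Buyer's account: CAD 10839.13

FOB: the seller bears costs until goods are on board at the origin port; the buyer bears freight, insurance and all costs thereafter.
Seller's account: goods 435431.44 + inland to port 250.83 + export clearance 325.37 = 436007.64
Buyer's account: freight 4202.88 + insurance 425.30 + destination terminal 439.36 + brokerage 238.82 + duty 3694.93 + delivery 1837.84 = 10839.13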